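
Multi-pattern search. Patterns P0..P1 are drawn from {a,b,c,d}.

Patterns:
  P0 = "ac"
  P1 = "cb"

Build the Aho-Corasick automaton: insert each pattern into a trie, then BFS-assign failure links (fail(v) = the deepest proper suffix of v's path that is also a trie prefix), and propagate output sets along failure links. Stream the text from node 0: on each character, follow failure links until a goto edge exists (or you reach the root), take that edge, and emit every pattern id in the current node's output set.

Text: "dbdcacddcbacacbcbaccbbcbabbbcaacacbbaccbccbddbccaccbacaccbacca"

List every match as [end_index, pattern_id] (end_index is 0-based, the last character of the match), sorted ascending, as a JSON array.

Build:
Trie (insert patterns):
  0='ε' goto a→1 c→3
  1='a' goto c→2
  2='ac' goto ·  [P0 ends]
  3='c' goto b→4
  4='cb' goto ·  [P1 ends]

Failure links (BFS by depth):
  n1('a'): parent n0 fail=0; on 'a' 0 → fail=0;  out ∅∪∅=∅
  n3('c'): parent n0 fail=0; on 'c' 0 → fail=0;  out ∅∪∅=∅
  n2('ac'): parent n1 fail=0; on 'c' 0 → fail=3;  out {0}∪∅={0}
  n4('cb'): parent n3 fail=0; on 'b' 0 → fail=0;  out {1}∪∅={1}

Scan:
i=0 'd': node 0→0
i=1 'b': node 0→0
i=2 'd': node 0→0
i=3 'c': node 0→3
i=4 'a': node 3→1 ·f
i=5 'c': node 1→2  → match P0@[4:5]
i=6 'd': node 2→0 ·f
i=7 'd': node 0→0
i=8 'c': node 0→3
i=9 'b': node 3→4  → match P1@[8:9]
i=10 'a': node 4→1 ·f
i=11 'c': node 1→2  → match P0@[10:11]
i=12 'a': node 2→1 ·f
i=13 'c': node 1→2  → match P0@[12:13]
i=14 'b': node 2→4 ·f  → match P1@[13:14]
i=15 'c': node 4→3 ·f
i=16 'b': node 3→4  → match P1@[15:16]
i=17 'a': node 4→1 ·f
i=18 'c': node 1→2  → match P0@[17:18]
i=19 'c': node 2→3 ·f
i=20 'b': node 3→4  → match P1@[19:20]
i=21 'b': node 4→0 ·f
i=22 'c': node 0→3
i=23 'b': node 3→4  → match P1@[22:23]
i=24 'a': node 4→1 ·f
i=25 'b': node 1→0 ·f
i=26 'b': node 0→0
i=27 'b': node 0→0
i=28 'c': node 0→3
i=29 'a': node 3→1 ·f
i=30 'a': node 1→1 ·f
i=31 'c': node 1→2  → match P0@[30:31]
i=32 'a': node 2→1 ·f
i=33 'c': node 1→2  → match P0@[32:33]
i=34 'b': node 2→4 ·f  → match P1@[33:34]
i=35 'b': node 4→0 ·f
i=36 'a': node 0→1
i=37 'c': node 1→2  → match P0@[36:37]
i=38 'c': node 2→3 ·f
i=39 'b': node 3→4  → match P1@[38:39]
i=40 'c': node 4→3 ·f
i=41 'c': node 3→3 ·f
i=42 'b': node 3→4  → match P1@[41:42]
i=43 'd': node 4→0 ·f
i=44 'd': node 0→0
i=45 'b': node 0→0
i=46 'c': node 0→3
i=47 'c': node 3→3 ·f
i=48 'a': node 3→1 ·f
i=49 'c': node 1→2  → match P0@[48:49]
i=50 'c': node 2→3 ·f
i=51 'b': node 3→4  → match P1@[50:51]
i=52 'a': node 4→1 ·f
i=53 'c': node 1→2  → match P0@[52:53]
i=54 'a': node 2→1 ·f
i=55 'c': node 1→2  → match P0@[54:55]
i=56 'c': node 2→3 ·f
i=57 'b': node 3→4  → match P1@[56:57]
i=58 'a': node 4→1 ·f
i=59 'c': node 1→2  → match P0@[58:59]
i=60 'c': node 2→3 ·f
i=61 'a': node 3→1 ·f

Matches: [[5,0],[9,1],[11,0],[13,0],[14,1],[16,1],[18,0],[20,1],[23,1],[31,0],[33,0],[34,1],[37,0],[39,1],[42,1],[49,0],[51,1],[53,0],[55,0],[57,1],[59,0]]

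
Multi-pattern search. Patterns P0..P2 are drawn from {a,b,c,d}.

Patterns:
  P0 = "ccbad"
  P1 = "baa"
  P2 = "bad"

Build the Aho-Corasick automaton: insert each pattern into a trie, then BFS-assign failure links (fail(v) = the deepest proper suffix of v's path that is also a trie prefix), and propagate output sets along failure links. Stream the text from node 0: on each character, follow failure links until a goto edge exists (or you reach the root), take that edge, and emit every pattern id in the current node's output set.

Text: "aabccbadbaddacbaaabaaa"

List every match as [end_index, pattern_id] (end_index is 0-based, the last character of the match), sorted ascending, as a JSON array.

Construct AC machine:
Trie nodes:
  0='ε' goto b→6 c→1
  1='c' goto c→2
  2='cc' goto b→3
  3='ccb' goto a→4
  4='ccba' goto d→5
  5='ccbad' goto ·  ←P0
  6='b' goto a→7
  7='ba' goto a→8 d→9
  8='baa' goto ·  ←P1
  9='bad' goto ·  ←P2

BFS fail/out derivation:
  n1('c'): parent n0 fail=0; on 'c' 0 → fail=0;  out ∅∪∅=∅
  n6('b'): parent n0 fail=0; on 'b' 0 → fail=0;  out ∅∪∅=∅
  n2('cc'): parent n1 fail=0; on 'c' 0 → fail=1;  out ∅∪∅=∅
  n7('ba'): parent n6 fail=0; on 'a' 0 → fail=0;  out ∅∪∅=∅
  n3('ccb'): parent n2 fail=1; on 'b' 1→0 → fail=6;  out ∅∪∅=∅
  n8('baa'): parent n7 fail=0; on 'a' 0 → fail=0;  out {1}∪∅={1}
  n9('bad'): parent n7 fail=0; on 'd' 0 → fail=0;  out {2}∪∅={2}
  n4('ccba'): parent n3 fail=6; on 'a' 6 → fail=7;  out ∅∪∅=∅
  n5('ccbad'): parent n4 fail=7; on 'd' 7 → fail=9;  out {0}∪{2}={0,2}

Text stream:
pos 0 'a': at 0
pos 1 'a': at 0
pos 2 'b': at 6
pos 3 'c': at 1 ·f
pos 4 'c': at 2
pos 5 'b': at 3
pos 6 'a': at 4
pos 7 'd': at 5  ** P0@[3:7],P2@[5:7]
pos 8 'b': at 6 ·f
pos 9 'a': at 7
pos 10 'd': at 9  ** P2@[8:10]
pos 11 'd': at 0 ·f
pos 12 'a': at 0
pos 13 'c': at 1
pos 14 'b': at 6 ·f
pos 15 'a': at 7
pos 16 'a': at 8  ** P1@[14:16]
pos 17 'a': at 0 ·f
pos 18 'b': at 6
pos 19 'a': at 7
pos 20 'a': at 8  ** P1@[18:20]
pos 21 'a': at 0 ·f

Result: [[7,0],[7,2],[10,2],[16,1],[20,1]]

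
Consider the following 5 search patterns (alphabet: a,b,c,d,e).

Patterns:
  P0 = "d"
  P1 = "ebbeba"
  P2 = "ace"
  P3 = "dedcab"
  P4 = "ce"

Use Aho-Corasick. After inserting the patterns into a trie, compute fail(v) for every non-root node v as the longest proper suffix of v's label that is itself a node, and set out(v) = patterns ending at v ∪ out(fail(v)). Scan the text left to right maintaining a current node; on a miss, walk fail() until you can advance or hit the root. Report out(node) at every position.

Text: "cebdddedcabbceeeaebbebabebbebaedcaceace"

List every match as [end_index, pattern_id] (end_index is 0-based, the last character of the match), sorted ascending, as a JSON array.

Construct AC machine:
Trie nodes:
  0='ε' goto a→8 c→16 d→1 e→2
  1='d' goto e→11  ←P0
  2='e' goto b→3
  3='eb' goto b→4
  4='ebb' goto e→5
  5='ebbe' goto b→6
  6='ebbeb' goto a→7
  7='ebbeba' goto ·  ←P1
  8='a' goto c→9
  9='ac' goto e→10
  10='ace' goto ·  ←P2
  11='de' goto d→12
  12='ded' goto c→13
  13='dedc' goto a→14
  14='dedca' goto b→15
  15='dedcab' goto ·  ←P3
  16='c' goto e→17
  17='ce' goto ·  ←P4

Failure links (BFS by depth):
  fail(1) 'd': from fail(0)=0 chase 'd': 0 ⇒ 0;  out={0}∪out(0)={0}
  fail(2) 'e': from fail(0)=0 chase 'e': 0 ⇒ 0;  out=∅∪out(0)=∅
  fail(8) 'a': from fail(0)=0 chase 'a': 0 ⇒ 0;  out=∅∪out(0)=∅
  fail(16) 'c': from fail(0)=0 chase 'c': 0 ⇒ 0;  out=∅∪out(0)=∅
  fail(3) 'eb': from fail(2)=0 chase 'b': 0 ⇒ 0;  out=∅∪out(0)=∅
  fail(9) 'ac': from fail(8)=0 chase 'c': 0 ⇒ 16;  out=∅∪out(16)=∅
  fail(11) 'de': from fail(1)=0 chase 'e': 0 ⇒ 2;  out=∅∪out(2)=∅
  fail(17) 'ce': from fail(16)=0 chase 'e': 0 ⇒ 2;  out={4}∪out(2)={4}
  fail(4) 'ebb': from fail(3)=0 chase 'b': 0 ⇒ 0;  out=∅∪out(0)=∅
  fail(10) 'ace': from fail(9)=16 chase 'e': 16 ⇒ 17;  out={2}∪out(17)={2,4}
  fail(12) 'ded': from fail(11)=2 chase 'd': 2→0 ⇒ 1;  out=∅∪out(1)={0}
  fail(5) 'ebbe': from fail(4)=0 chase 'e': 0 ⇒ 2;  out=∅∪out(2)=∅
  fail(13) 'dedc': from fail(12)=1 chase 'c': 1→0 ⇒ 16;  out=∅∪out(16)=∅
  fail(6) 'ebbeb': from fail(5)=2 chase 'b': 2 ⇒ 3;  out=∅∪out(3)=∅
  fail(14) 'dedca': from fail(13)=16 chase 'a': 16→0 ⇒ 8;  out=∅∪out(8)=∅
  fail(7) 'ebbeba': from fail(6)=3 chase 'a': 3→0 ⇒ 8;  out={1}∪out(8)={1}
  fail(15) 'dedcab': from fail(14)=8 chase 'b': 8→0 ⇒ 0;  out={3}∪out(0)={3}

Run:
pos 0 'c': at 16
pos 1 'e': at 17  → match P4@[0:1]
pos 2 'b': at 3 (fail-walked)
pos 3 'd': at 1 (fail-walked)  → match P0@[3:3]
pos 4 'd': at 1 (fail-walked)  → match P0@[4:4]
pos 5 'd': at 1 (fail-walked)  → match P0@[5:5]
pos 6 'e': at 11
pos 7 'd': at 12  → match P0@[7:7]
pos 8 'c': at 13
pos 9 'a': at 14
pos 10 'b': at 15  → match P3@[5:10]
pos 11 'b': at 0 (fail-walked)
pos 12 'c': at 16
pos 13 'e': at 17  → match P4@[12:13]
pos 14 'e': at 2 (fail-walked)
pos 15 'e': at 2 (fail-walked)
pos 16 'a': at 8 (fail-walked)
pos 17 'e': at 2 (fail-walked)
pos 18 'b': at 3
pos 19 'b': at 4
pos 20 'e': at 5
pos 21 'b': at 6
pos 22 'a': at 7  → match P1@[17:22]
pos 23 'b': at 0 (fail-walked)
pos 24 'e': at 2
pos 25 'b': at 3
pos 26 'b': at 4
pos 27 'e': at 5
pos 28 'b': at 6
pos 29 'a': at 7  → match P1@[24:29]
pos 30 'e': at 2 (fail-walked)
pos 31 'd': at 1 (fail-walked)  → match P0@[31:31]
pos 32 'c': at 16 (fail-walked)
pos 33 'a': at 8 (fail-walked)
pos 34 'c': at 9
pos 35 'e': at 10  → match P2@[33:35],P4@[34:35]
pos 36 'a': at 8 (fail-walked)
pos 37 'c': at 9
pos 38 'e': at 10  → match P2@[36:38],P4@[37:38]

All matches (sorted): [[1,4],[3,0],[4,0],[5,0],[7,0],[10,3],[13,4],[22,1],[29,1],[31,0],[35,2],[35,4],[38,2],[38,4]]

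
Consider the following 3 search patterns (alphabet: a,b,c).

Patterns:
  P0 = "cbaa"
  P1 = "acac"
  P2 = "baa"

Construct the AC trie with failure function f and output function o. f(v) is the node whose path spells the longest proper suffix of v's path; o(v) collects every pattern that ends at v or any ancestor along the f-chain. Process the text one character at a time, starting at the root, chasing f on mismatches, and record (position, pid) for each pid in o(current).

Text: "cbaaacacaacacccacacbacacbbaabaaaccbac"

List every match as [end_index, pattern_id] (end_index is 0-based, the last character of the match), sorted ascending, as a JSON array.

Build automaton:
Trie (insert patterns):
  0='ε' goto a→5 b→9 c→1
  1='c' goto b→2
  2='cb' goto a→3
  3='cba' goto a→4
  4='cbaa' goto ·  ←P0
  5='a' goto c→6
  6='ac' goto a→7
  7='aca' goto c→8
  8='acac' goto ·  ←P1
  9='b' goto a→10
  10='ba' goto a→11
  11='baa' goto ·  ←P2

Failure links (BFS by depth):
  fail(1) 'c': from fail(0)=0 chase 'c': 0 ⇒ 0;  out=∅∪out(0)=∅
  fail(5) 'a': from fail(0)=0 chase 'a': 0 ⇒ 0;  out=∅∪out(0)=∅
  fail(9) 'b': from fail(0)=0 chase 'b': 0 ⇒ 0;  out=∅∪out(0)=∅
  fail(2) 'cb': from fail(1)=0 chase 'b': 0 ⇒ 9;  out=∅∪out(9)=∅
  fail(6) 'ac': from fail(5)=0 chase 'c': 0 ⇒ 1;  out=∅∪out(1)=∅
  fail(10) 'ba': from fail(9)=0 chase 'a': 0 ⇒ 5;  out=∅∪out(5)=∅
  fail(3) 'cba': from fail(2)=9 chase 'a': 9 ⇒ 10;  out=∅∪out(10)=∅
  fail(7) 'aca': from fail(6)=1 chase 'a': 1→0 ⇒ 5;  out=∅∪out(5)=∅
  fail(11) 'baa': from fail(10)=5 chase 'a': 5→0 ⇒ 5;  out={2}∪out(5)={2}
  fail(4) 'cbaa': from fail(3)=10 chase 'a': 10 ⇒ 11;  out={0}∪out(11)={0,2}
  fail(8) 'acac': from fail(7)=5 chase 'c': 5 ⇒ 6;  out={1}∪out(6)={1}

Run:
pos 0 'c': at 1
pos 1 'b': at 2
pos 2 'a': at 3
pos 3 'a': at 4  emit P0@[0:3],P2@[1:3]
pos 4 'a': at 5 (fail-walked)
pos 5 'c': at 6
pos 6 'a': at 7
pos 7 'c': at 8  emit P1@[4:7]
pos 8 'a': at 7 (fail-walked)
pos 9 'a': at 5 (fail-walked)
pos 10 'c': at 6
pos 11 'a': at 7
pos 12 'c': at 8  emit P1@[9:12]
pos 13 'c': at 1 (fail-walked)
pos 14 'c': at 1 (fail-walked)
pos 15 'a': at 5 (fail-walked)
pos 16 'c': at 6
pos 17 'a': at 7
pos 18 'c': at 8  emit P1@[15:18]
pos 19 'b': at 2 (fail-walked)
pos 20 'a': at 3
pos 21 'c': at 6 (fail-walked)
pos 22 'a': at 7
pos 23 'c': at 8  emit P1@[20:23]
pos 24 'b': at 2 (fail-walked)
pos 25 'b': at 9 (fail-walked)
pos 26 'a': at 10
pos 27 'a': at 11  emit P2@[25:27]
pos 28 'b': at 9 (fail-walked)
pos 29 'a': at 10
pos 30 'a': at 11  emit P2@[28:30]
pos 31 'a': at 5 (fail-walked)
pos 32 'c': at 6
pos 33 'c': at 1 (fail-walked)
pos 34 'b': at 2
pos 35 'a': at 3
pos 36 'c': at 6 (fail-walked)

All matches (sorted): [[3,0],[3,2],[7,1],[12,1],[18,1],[23,1],[27,2],[30,2]]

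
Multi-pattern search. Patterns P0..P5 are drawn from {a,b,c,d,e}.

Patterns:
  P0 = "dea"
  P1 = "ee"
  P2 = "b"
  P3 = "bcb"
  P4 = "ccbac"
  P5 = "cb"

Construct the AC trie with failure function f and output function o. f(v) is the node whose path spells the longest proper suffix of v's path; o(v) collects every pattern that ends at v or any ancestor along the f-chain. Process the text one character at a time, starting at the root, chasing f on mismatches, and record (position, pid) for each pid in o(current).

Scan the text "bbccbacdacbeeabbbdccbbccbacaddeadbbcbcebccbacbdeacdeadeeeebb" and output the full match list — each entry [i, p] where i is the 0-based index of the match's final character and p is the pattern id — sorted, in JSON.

Build automaton:
Trie nodes:
  0='ε' goto b→6 c→9 d→1 e→4
  1='d' goto e→2
  2='de' goto a→3
  3='dea' goto ·  [P0 ends]
  4='e' goto e→5
  5='ee' goto ·  [P1 ends]
  6='b' goto c→7  [P2 ends]
  7='bc' goto b→8
  8='bcb' goto ·  [P3 ends]
  9='c' goto b→14 c→10
  10='cc' goto b→11
  11='ccb' goto a→12
  12='ccba' goto c→13
  13='ccbac' goto ·  [P4 ends]
  14='cb' goto ·  [P5 ends]

BFS fail/out derivation:
  fail(1) 'd': from fail(0)=0 chase 'd': 0 ⇒ 0;  out=∅∪out(0)=∅
  fail(4) 'e': from fail(0)=0 chase 'e': 0 ⇒ 0;  out=∅∪out(0)=∅
  fail(6) 'b': from fail(0)=0 chase 'b': 0 ⇒ 0;  out={2}∪out(0)={2}
  fail(9) 'c': from fail(0)=0 chase 'c': 0 ⇒ 0;  out=∅∪out(0)=∅
  fail(2) 'de': from fail(1)=0 chase 'e': 0 ⇒ 4;  out=∅∪out(4)=∅
  fail(5) 'ee': from fail(4)=0 chase 'e': 0 ⇒ 4;  out={1}∪out(4)={1}
  fail(7) 'bc': from fail(6)=0 chase 'c': 0 ⇒ 9;  out=∅∪out(9)=∅
  fail(10) 'cc': from fail(9)=0 chase 'c': 0 ⇒ 9;  out=∅∪out(9)=∅
  fail(14) 'cb': from fail(9)=0 chase 'b': 0 ⇒ 6;  out={5}∪out(6)={2,5}
  fail(3) 'dea': from fail(2)=4 chase 'a': 4→0 ⇒ 0;  out={0}∪out(0)={0}
  fail(8) 'bcb': from fail(7)=9 chase 'b': 9 ⇒ 14;  out={3}∪out(14)={2,3,5}
  fail(11) 'ccb': from fail(10)=9 chase 'b': 9 ⇒ 14;  out=∅∪out(14)={2,5}
  fail(12) 'ccba': from fail(11)=14 chase 'a': 14→6→0 ⇒ 0;  out=∅∪out(0)=∅
  fail(13) 'ccbac': from fail(12)=0 chase 'c': 0 ⇒ 9;  out={4}∪out(9)={4}

Scan:
[0] read 'b'  n0⇒n6  → match P2@[0:0]
[1] read 'b'  n6⇒n6 (fail-walked)  → match P2@[1:1]
[2] read 'c'  n6⇒n7
[3] read 'c'  n7⇒n10 (fail-walked)
[4] read 'b'  n10⇒n11  → match P2@[4:4],P5@[3:4]
[5] read 'a'  n11⇒n12
[6] read 'c'  n12⇒n13  → match P4@[2:6]
[7] read 'd'  n13⇒n1 (fail-walked)
[8] read 'a'  n1⇒n0 (fail-walked)
[9] read 'c'  n0⇒n9
[10] read 'b'  n9⇒n14  → match P2@[10:10],P5@[9:10]
[11] read 'e'  n14⇒n4 (fail-walked)
[12] read 'e'  n4⇒n5  → match P1@[11:12]
[13] read 'a'  n5⇒n0 (fail-walked)
[14] read 'b'  n0⇒n6  → match P2@[14:14]
[15] read 'b'  n6⇒n6 (fail-walked)  → match P2@[15:15]
[16] read 'b'  n6⇒n6 (fail-walked)  → match P2@[16:16]
[17] read 'd'  n6⇒n1 (fail-walked)
[18] read 'c'  n1⇒n9 (fail-walked)
[19] read 'c'  n9⇒n10
[20] read 'b'  n10⇒n11  → match P2@[20:20],P5@[19:20]
[21] read 'b'  n11⇒n6 (fail-walked)  → match P2@[21:21]
[22] read 'c'  n6⇒n7
[23] read 'c'  n7⇒n10 (fail-walked)
[24] read 'b'  n10⇒n11  → match P2@[24:24],P5@[23:24]
[25] read 'a'  n11⇒n12
[26] read 'c'  n12⇒n13  → match P4@[22:26]
[27] read 'a'  n13⇒n0 (fail-walked)
[28] read 'd'  n0⇒n1
[29] read 'd'  n1⇒n1 (fail-walked)
[30] read 'e'  n1⇒n2
[31] read 'a'  n2⇒n3  → match P0@[29:31]
[32] read 'd'  n3⇒n1 (fail-walked)
[33] read 'b'  n1⇒n6 (fail-walked)  → match P2@[33:33]
[34] read 'b'  n6⇒n6 (fail-walked)  → match P2@[34:34]
[35] read 'c'  n6⇒n7
[36] read 'b'  n7⇒n8  → match P2@[36:36],P3@[34:36],P5@[35:36]
[37] read 'c'  n8⇒n7 (fail-walked)
[38] read 'e'  n7⇒n4 (fail-walked)
[39] read 'b'  n4⇒n6 (fail-walked)  → match P2@[39:39]
[40] read 'c'  n6⇒n7
[41] read 'c'  n7⇒n10 (fail-walked)
[42] read 'b'  n10⇒n11  → match P2@[42:42],P5@[41:42]
[43] read 'a'  n11⇒n12
[44] read 'c'  n12⇒n13  → match P4@[40:44]
[45] read 'b'  n13⇒n14 (fail-walked)  → match P2@[45:45],P5@[44:45]
[46] read 'd'  n14⇒n1 (fail-walked)
[47] read 'e'  n1⇒n2
[48] read 'a'  n2⇒n3  → match P0@[46:48]
[49] read 'c'  n3⇒n9 (fail-walked)
[50] read 'd'  n9⇒n1 (fail-walked)
[51] read 'e'  n1⇒n2
[52] read 'a'  n2⇒n3  → match P0@[50:52]
[53] read 'd'  n3⇒n1 (fail-walked)
[54] read 'e'  n1⇒n2
[55] read 'e'  n2⇒n5 (fail-walked)  → match P1@[54:55]
[56] read 'e'  n5⇒n5 (fail-walked)  → match P1@[55:56]
[57] read 'e'  n5⇒n5 (fail-walked)  → match P1@[56:57]
[58] read 'b'  n5⇒n6 (fail-walked)  → match P2@[58:58]
[59] read 'b'  n6⇒n6 (fail-walked)  → match P2@[59:59]

Result: [[0,2],[1,2],[4,2],[4,5],[6,4],[10,2],[10,5],[12,1],[14,2],[15,2],[16,2],[20,2],[20,5],[21,2],[24,2],[24,5],[26,4],[31,0],[33,2],[34,2],[36,2],[36,3],[36,5],[39,2],[42,2],[42,5],[44,4],[45,2],[45,5],[48,0],[52,0],[55,1],[56,1],[57,1],[58,2],[59,2]]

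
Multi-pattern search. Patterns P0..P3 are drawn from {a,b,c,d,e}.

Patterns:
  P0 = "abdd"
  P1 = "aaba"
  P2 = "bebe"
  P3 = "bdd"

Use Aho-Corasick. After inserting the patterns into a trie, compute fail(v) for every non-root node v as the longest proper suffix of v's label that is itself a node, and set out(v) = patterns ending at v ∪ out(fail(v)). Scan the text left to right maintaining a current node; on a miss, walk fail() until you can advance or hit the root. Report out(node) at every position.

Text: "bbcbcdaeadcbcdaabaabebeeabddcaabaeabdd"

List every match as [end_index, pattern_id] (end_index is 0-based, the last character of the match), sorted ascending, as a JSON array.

Build automaton:
Trie (insert patterns):
  0='ε' goto a→1 b→8
  1='a' goto a→5 b→2
  2='ab' goto d→3
  3='abd' goto d→4
  4='abdd' goto ·  [P0 ends]
  5='aa' goto b→6
  6='aab' goto a→7
  7='aaba' goto ·  [P1 ends]
  8='b' goto d→12 e→9
  9='be' goto b→10
  10='beb' goto e→11
  11='bebe' goto ·  [P2 ends]
  12='bd' goto d→13
  13='bdd' goto ·  [P3 ends]

BFS fail/out derivation:
  n1('a'): parent n0 fail=0; on 'a' 0 → fail=0;  out ∅∪∅=∅
  n8('b'): parent n0 fail=0; on 'b' 0 → fail=0;  out ∅∪∅=∅
  n2('ab'): parent n1 fail=0; on 'b' 0 → fail=8;  out ∅∪∅=∅
  n5('aa'): parent n1 fail=0; on 'a' 0 → fail=1;  out ∅∪∅=∅
  n9('be'): parent n8 fail=0; on 'e' 0 → fail=0;  out ∅∪∅=∅
  n12('bd'): parent n8 fail=0; on 'd' 0 → fail=0;  out ∅∪∅=∅
  n3('abd'): parent n2 fail=8; on 'd' 8 → fail=12;  out ∅∪∅=∅
  n6('aab'): parent n5 fail=1; on 'b' 1 → fail=2;  out ∅∪∅=∅
  n10('beb'): parent n9 fail=0; on 'b' 0 → fail=8;  out ∅∪∅=∅
  n13('bdd'): parent n12 fail=0; on 'd' 0 → fail=0;  out {3}∪∅={3}
  n4('abdd'): parent n3 fail=12; on 'd' 12 → fail=13;  out {0}∪{3}={0,3}
  n7('aaba'): parent n6 fail=2; on 'a' 2→8→0 → fail=1;  out {1}∪∅={1}
  n11('bebe'): parent n10 fail=8; on 'e' 8 → fail=9;  out {2}∪∅={2}

Text stream:
i=0 'b': node 0→8
i=1 'b': node 8→8 ·f
i=2 'c': node 8→0 ·f
i=3 'b': node 0→8
i=4 'c': node 8→0 ·f
i=5 'd': node 0→0
i=6 'a': node 0→1
i=7 'e': node 1→0 ·f
i=8 'a': node 0→1
i=9 'd': node 1→0 ·f
i=10 'c': node 0→0
i=11 'b': node 0→8
i=12 'c': node 8→0 ·f
i=13 'd': node 0→0
i=14 'a': node 0→1
i=15 'a': node 1→5
i=16 'b': node 5→6
i=17 'a': node 6→7  emit P1@[14:17]
i=18 'a': node 7→5 ·f
i=19 'b': node 5→6
i=20 'e': node 6→9 ·f
i=21 'b': node 9→10
i=22 'e': node 10→11  emit P2@[19:22]
i=23 'e': node 11→0 ·f
i=24 'a': node 0→1
i=25 'b': node 1→2
i=26 'd': node 2→3
i=27 'd': node 3→4  emit P0@[24:27],P3@[25:27]
i=28 'c': node 4→0 ·f
i=29 'a': node 0→1
i=30 'a': node 1→5
i=31 'b': node 5→6
i=32 'a': node 6→7  emit P1@[29:32]
i=33 'e': node 7→0 ·f
i=34 'a': node 0→1
i=35 'b': node 1→2
i=36 'd': node 2→3
i=37 'd': node 3→4  emit P0@[34:37],P3@[35:37]

All matches (sorted): [[17,1],[22,2],[27,0],[27,3],[32,1],[37,0],[37,3]]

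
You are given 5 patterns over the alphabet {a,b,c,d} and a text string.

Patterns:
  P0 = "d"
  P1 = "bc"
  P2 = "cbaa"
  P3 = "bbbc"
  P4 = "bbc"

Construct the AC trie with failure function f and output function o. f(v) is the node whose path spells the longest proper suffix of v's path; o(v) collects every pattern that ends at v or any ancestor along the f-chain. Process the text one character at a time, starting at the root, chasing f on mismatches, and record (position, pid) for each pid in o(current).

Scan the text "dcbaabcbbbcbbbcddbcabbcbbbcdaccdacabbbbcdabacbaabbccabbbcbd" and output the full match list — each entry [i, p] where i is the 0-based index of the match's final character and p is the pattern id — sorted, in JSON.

Build automaton:
Trie nodes:
  n0 'ε': b→2 c→4 d→1
  n1 'd': ·  [P0 ends]
  n2 'b': b→8 c→3
  n3 'bc': ·  [P1 ends]
  n4 'c': b→5
  n5 'cb': a→6
  n6 'cba': a→7
  n7 'cbaa': ·  [P2 ends]
  n8 'bb': b→9 c→11
  n9 'bbb': c→10
  n10 'bbbc': ·  [P3 ends]
  n11 'bbc': ·  [P4 ends]

BFS fail/out derivation:
  n1('d'): parent n0 fail=0; on 'd' 0 → fail=0;  out {0}∪∅={0}
  n2('b'): parent n0 fail=0; on 'b' 0 → fail=0;  out ∅∪∅=∅
  n4('c'): parent n0 fail=0; on 'c' 0 → fail=0;  out ∅∪∅=∅
  n3('bc'): parent n2 fail=0; on 'c' 0 → fail=4;  out {1}∪∅={1}
  n5('cb'): parent n4 fail=0; on 'b' 0 → fail=2;  out ∅∪∅=∅
  n8('bb'): parent n2 fail=0; on 'b' 0 → fail=2;  out ∅∪∅=∅
  n6('cba'): parent n5 fail=2; on 'a' 2→0 → fail=0;  out ∅∪∅=∅
  n9('bbb'): parent n8 fail=2; on 'b' 2 → fail=8;  out ∅∪∅=∅
  n11('bbc'): parent n8 fail=2; on 'c' 2 → fail=3;  out {4}∪{1}={1,4}
  n7('cbaa'): parent n6 fail=0; on 'a' 0 → fail=0;  out {2}∪∅={2}
  n10('bbbc'): parent n9 fail=8; on 'c' 8 → fail=11;  out {3}∪{1,4}={1,3,4}

Scan:
pos 0 'd': at 1  ** P0@[0:0]
pos 1 'c': at 4 (via fail)
pos 2 'b': at 5
pos 3 'a': at 6
pos 4 'a': at 7  ** P2@[1:4]
pos 5 'b': at 2 (via fail)
pos 6 'c': at 3  ** P1@[5:6]
pos 7 'b': at 5 (via fail)
pos 8 'b': at 8 (via fail)
pos 9 'b': at 9
pos 10 'c': at 10  ** P1@[9:10],P3@[7:10],P4@[8:10]
pos 11 'b': at 5 (via fail)
pos 12 'b': at 8 (via fail)
pos 13 'b': at 9
pos 14 'c': at 10  ** P1@[13:14],P3@[11:14],P4@[12:14]
pos 15 'd': at 1 (via fail)  ** P0@[15:15]
pos 16 'd': at 1 (via fail)  ** P0@[16:16]
pos 17 'b': at 2 (via fail)
pos 18 'c': at 3  ** P1@[17:18]
pos 19 'a': at 0 (via fail)
pos 20 'b': at 2
pos 21 'b': at 8
pos 22 'c': at 11  ** P1@[21:22],P4@[20:22]
pos 23 'b': at 5 (via fail)
pos 24 'b': at 8 (via fail)
pos 25 'b': at 9
pos 26 'c': at 10  ** P1@[25:26],P3@[23:26],P4@[24:26]
pos 27 'd': at 1 (via fail)  ** P0@[27:27]
pos 28 'a': at 0 (via fail)
pos 29 'c': at 4
pos 30 'c': at 4 (via fail)
pos 31 'd': at 1 (via fail)  ** P0@[31:31]
pos 32 'a': at 0 (via fail)
pos 33 'c': at 4
pos 34 'a': at 0 (via fail)
pos 35 'b': at 2
pos 36 'b': at 8
pos 37 'b': at 9
pos 38 'b': at 9 (via fail)
pos 39 'c': at 10  ** P1@[38:39],P3@[36:39],P4@[37:39]
pos 40 'd': at 1 (via fail)  ** P0@[40:40]
pos 41 'a': at 0 (via fail)
pos 42 'b': at 2
pos 43 'a': at 0 (via fail)
pos 44 'c': at 4
pos 45 'b': at 5
pos 46 'a': at 6
pos 47 'a': at 7  ** P2@[44:47]
pos 48 'b': at 2 (via fail)
pos 49 'b': at 8
pos 50 'c': at 11  ** P1@[49:50],P4@[48:50]
pos 51 'c': at 4 (via fail)
pos 52 'a': at 0 (via fail)
pos 53 'b': at 2
pos 54 'b': at 8
pos 55 'b': at 9
pos 56 'c': at 10  ** P1@[55:56],P3@[53:56],P4@[54:56]
pos 57 'b': at 5 (via fail)
pos 58 'd': at 1 (via fail)  ** P0@[58:58]

Result: [[0,0],[4,2],[6,1],[10,1],[10,3],[10,4],[14,1],[14,3],[14,4],[15,0],[16,0],[18,1],[22,1],[22,4],[26,1],[26,3],[26,4],[27,0],[31,0],[39,1],[39,3],[39,4],[40,0],[47,2],[50,1],[50,4],[56,1],[56,3],[56,4],[58,0]]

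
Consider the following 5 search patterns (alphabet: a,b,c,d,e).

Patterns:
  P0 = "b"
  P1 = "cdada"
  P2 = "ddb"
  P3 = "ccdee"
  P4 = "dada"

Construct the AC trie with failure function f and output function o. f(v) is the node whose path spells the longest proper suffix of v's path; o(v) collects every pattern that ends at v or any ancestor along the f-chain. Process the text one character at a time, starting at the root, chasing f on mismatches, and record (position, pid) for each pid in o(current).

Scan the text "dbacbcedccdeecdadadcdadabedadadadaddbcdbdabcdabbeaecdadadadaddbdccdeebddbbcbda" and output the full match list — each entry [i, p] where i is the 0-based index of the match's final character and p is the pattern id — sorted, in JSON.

Construct AC machine:
Trie nodes:
  0='ε' goto b→1 c→2 d→7
  1='b' goto ·  ←P0
  2='c' goto c→10 d→3
  3='cd' goto a→4
  4='cda' goto d→5
  5='cdad' goto a→6
  6='cdada' goto ·  ←P1
  7='d' goto a→14 d→8
  8='dd' goto b→9
  9='ddb' goto ·  ←P2
  10='cc' goto d→11
  11='ccd' goto e→12
  12='ccde' goto e→13
  13='ccdee' goto ·  ←P3
  14='da' goto d→15
  15='dad' goto a→16
  16='dada' goto ·  ←P4

BFS fail/out derivation:
  fail(1) 'b': from fail(0)=0 chase 'b': 0 ⇒ 0;  out={0}∪out(0)={0}
  fail(2) 'c': from fail(0)=0 chase 'c': 0 ⇒ 0;  out=∅∪out(0)=∅
  fail(7) 'd': from fail(0)=0 chase 'd': 0 ⇒ 0;  out=∅∪out(0)=∅
  fail(3) 'cd': from fail(2)=0 chase 'd': 0 ⇒ 7;  out=∅∪out(7)=∅
  fail(8) 'dd': from fail(7)=0 chase 'd': 0 ⇒ 7;  out=∅∪out(7)=∅
  fail(10) 'cc': from fail(2)=0 chase 'c': 0 ⇒ 2;  out=∅∪out(2)=∅
  fail(14) 'da': from fail(7)=0 chase 'a': 0 ⇒ 0;  out=∅∪out(0)=∅
  fail(4) 'cda': from fail(3)=7 chase 'a': 7 ⇒ 14;  out=∅∪out(14)=∅
  fail(9) 'ddb': from fail(8)=7 chase 'b': 7→0 ⇒ 1;  out={2}∪out(1)={0,2}
  fail(11) 'ccd': from fail(10)=2 chase 'd': 2 ⇒ 3;  out=∅∪out(3)=∅
  fail(15) 'dad': from fail(14)=0 chase 'd': 0 ⇒ 7;  out=∅∪out(7)=∅
  fail(5) 'cdad': from fail(4)=14 chase 'd': 14 ⇒ 15;  out=∅∪out(15)=∅
  fail(12) 'ccde': from fail(11)=3 chase 'e': 3→7→0 ⇒ 0;  out=∅∪out(0)=∅
  fail(16) 'dada': from fail(15)=7 chase 'a': 7 ⇒ 14;  out={4}∪out(14)={4}
  fail(6) 'cdada': from fail(5)=15 chase 'a': 15 ⇒ 16;  out={1}∪out(16)={1,4}
  fail(13) 'ccdee': from fail(12)=0 chase 'e': 0 ⇒ 0;  out={3}∪out(0)={3}

Scan:
[0] read 'd'  n0⇒n7
[1] read 'b'  n7⇒n1 (via fail)  ** P0@[1:1]
[2] read 'a'  n1⇒n0 (via fail)
[3] read 'c'  n0⇒n2
[4] read 'b'  n2⇒n1 (via fail)  ** P0@[4:4]
[5] read 'c'  n1⇒n2 (via fail)
[6] read 'e'  n2⇒n0 (via fail)
[7] read 'd'  n0⇒n7
[8] read 'c'  n7⇒n2 (via fail)
[9] read 'c'  n2⇒n10
[10] read 'd'  n10⇒n11
[11] read 'e'  n11⇒n12
[12] read 'e'  n12⇒n13  ** P3@[8:12]
[13] read 'c'  n13⇒n2 (via fail)
[14] read 'd'  n2⇒n3
[15] read 'a'  n3⇒n4
[16] read 'd'  n4⇒n5
[17] read 'a'  n5⇒n6  ** P1@[13:17],P4@[14:17]
[18] read 'd'  n6⇒n15 (via fail)
[19] read 'c'  n15⇒n2 (via fail)
[20] read 'd'  n2⇒n3
[21] read 'a'  n3⇒n4
[22] read 'd'  n4⇒n5
[23] read 'a'  n5⇒n6  ** P1@[19:23],P4@[20:23]
[24] read 'b'  n6⇒n1 (via fail)  ** P0@[24:24]
[25] read 'e'  n1⇒n0 (via fail)
[26] read 'd'  n0⇒n7
[27] read 'a'  n7⇒n14
[28] read 'd'  n14⇒n15
[29] read 'a'  n15⇒n16  ** P4@[26:29]
[30] read 'd'  n16⇒n15 (via fail)
[31] read 'a'  n15⇒n16  ** P4@[28:31]
[32] read 'd'  n16⇒n15 (via fail)
[33] read 'a'  n15⇒n16  ** P4@[30:33]
[34] read 'd'  n16⇒n15 (via fail)
[35] read 'd'  n15⇒n8 (via fail)
[36] read 'b'  n8⇒n9  ** P0@[36:36],P2@[34:36]
[37] read 'c'  n9⇒n2 (via fail)
[38] read 'd'  n2⇒n3
[39] read 'b'  n3⇒n1 (via fail)  ** P0@[39:39]
[40] read 'd'  n1⇒n7 (via fail)
[41] read 'a'  n7⇒n14
[42] read 'b'  n14⇒n1 (via fail)  ** P0@[42:42]
[43] read 'c'  n1⇒n2 (via fail)
[44] read 'd'  n2⇒n3
[45] read 'a'  n3⇒n4
[46] read 'b'  n4⇒n1 (via fail)  ** P0@[46:46]
[47] read 'b'  n1⇒n1 (via fail)  ** P0@[47:47]
[48] read 'e'  n1⇒n0 (via fail)
[49] read 'a'  n0⇒n0
[50] read 'e'  n0⇒n0
[51] read 'c'  n0⇒n2
[52] read 'd'  n2⇒n3
[53] read 'a'  n3⇒n4
[54] read 'd'  n4⇒n5
[55] read 'a'  n5⇒n6  ** P1@[51:55],P4@[52:55]
[56] read 'd'  n6⇒n15 (via fail)
[57] read 'a'  n15⇒n16  ** P4@[54:57]
[58] read 'd'  n16⇒n15 (via fail)
[59] read 'a'  n15⇒n16  ** P4@[56:59]
[60] read 'd'  n16⇒n15 (via fail)
[61] read 'd'  n15⇒n8 (via fail)
[62] read 'b'  n8⇒n9  ** P0@[62:62],P2@[60:62]
[63] read 'd'  n9⇒n7 (via fail)
[64] read 'c'  n7⇒n2 (via fail)
[65] read 'c'  n2⇒n10
[66] read 'd'  n10⇒n11
[67] read 'e'  n11⇒n12
[68] read 'e'  n12⇒n13  ** P3@[64:68]
[69] read 'b'  n13⇒n1 (via fail)  ** P0@[69:69]
[70] read 'd'  n1⇒n7 (via fail)
[71] read 'd'  n7⇒n8
[72] read 'b'  n8⇒n9  ** P0@[72:72],P2@[70:72]
[73] read 'b'  n9⇒n1 (via fail)  ** P0@[73:73]
[74] read 'c'  n1⇒n2 (via fail)
[75] read 'b'  n2⇒n1 (via fail)  ** P0@[75:75]
[76] read 'd'  n1⇒n7 (via fail)
[77] read 'a'  n7⇒n14

All matches (sorted): [[1,0],[4,0],[12,3],[17,1],[17,4],[23,1],[23,4],[24,0],[29,4],[31,4],[33,4],[36,0],[36,2],[39,0],[42,0],[46,0],[47,0],[55,1],[55,4],[57,4],[59,4],[62,0],[62,2],[68,3],[69,0],[72,0],[72,2],[73,0],[75,0]]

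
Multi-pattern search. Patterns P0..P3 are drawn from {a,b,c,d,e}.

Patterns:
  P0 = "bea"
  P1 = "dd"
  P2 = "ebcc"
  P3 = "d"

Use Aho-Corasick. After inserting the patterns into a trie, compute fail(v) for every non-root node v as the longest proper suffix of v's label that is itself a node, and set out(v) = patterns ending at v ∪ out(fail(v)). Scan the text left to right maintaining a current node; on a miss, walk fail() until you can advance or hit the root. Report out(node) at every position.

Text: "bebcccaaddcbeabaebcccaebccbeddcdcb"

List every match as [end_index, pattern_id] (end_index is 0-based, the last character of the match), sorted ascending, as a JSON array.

Construct AC machine:
Trie (insert patterns):
  n0 'ε': b→1 d→4 e→6
  n1 'b': e→2
  n2 'be': a→3
  n3 'bea': ·  ←P0
  n4 'd': d→5  ←P3
  n5 'dd': ·  ←P1
  n6 'e': b→7
  n7 'eb': c→8
  n8 'ebc': c→9
  n9 'ebcc': ·  ←P2

BFS fail/out derivation:
  n1('b'): parent n0 fail=0; on 'b' 0 → fail=0;  out ∅∪∅=∅
  n4('d'): parent n0 fail=0; on 'd' 0 → fail=0;  out {3}∪∅={3}
  n6('e'): parent n0 fail=0; on 'e' 0 → fail=0;  out ∅∪∅=∅
  n2('be'): parent n1 fail=0; on 'e' 0 → fail=6;  out ∅∪∅=∅
  n5('dd'): parent n4 fail=0; on 'd' 0 → fail=4;  out {1}∪{3}={1,3}
  n7('eb'): parent n6 fail=0; on 'b' 0 → fail=1;  out ∅∪∅=∅
  n3('bea'): parent n2 fail=6; on 'a' 6→0 → fail=0;  out {0}∪∅={0}
  n8('ebc'): parent n7 fail=1; on 'c' 1→0 → fail=0;  out ∅∪∅=∅
  n9('ebcc'): parent n8 fail=0; on 'c' 0 → fail=0;  out {2}∪∅={2}

Text stream:
[0] read 'b'  n0⇒n1
[1] read 'e'  n1⇒n2
[2] read 'b'  n2⇒n7 (fail-walked)
[3] read 'c'  n7⇒n8
[4] read 'c'  n8⇒n9  emit P2@[1:4]
[5] read 'c'  n9⇒n0 (fail-walked)
[6] read 'a'  n0⇒n0
[7] read 'a'  n0⇒n0
[8] read 'd'  n0⇒n4  emit P3@[8:8]
[9] read 'd'  n4⇒n5  emit P1@[8:9],P3@[9:9]
[10] read 'c'  n5⇒n0 (fail-walked)
[11] read 'b'  n0⇒n1
[12] read 'e'  n1⇒n2
[13] read 'a'  n2⇒n3  emit P0@[11:13]
[14] read 'b'  n3⇒n1 (fail-walked)
[15] read 'a'  n1⇒n0 (fail-walked)
[16] read 'e'  n0⇒n6
[17] read 'b'  n6⇒n7
[18] read 'c'  n7⇒n8
[19] read 'c'  n8⇒n9  emit P2@[16:19]
[20] read 'c'  n9⇒n0 (fail-walked)
[21] read 'a'  n0⇒n0
[22] read 'e'  n0⇒n6
[23] read 'b'  n6⇒n7
[24] read 'c'  n7⇒n8
[25] read 'c'  n8⇒n9  emit P2@[22:25]
[26] read 'b'  n9⇒n1 (fail-walked)
[27] read 'e'  n1⇒n2
[28] read 'd'  n2⇒n4 (fail-walked)  emit P3@[28:28]
[29] read 'd'  n4⇒n5  emit P1@[28:29],P3@[29:29]
[30] read 'c'  n5⇒n0 (fail-walked)
[31] read 'd'  n0⇒n4  emit P3@[31:31]
[32] read 'c'  n4⇒n0 (fail-walked)
[33] read 'b'  n0⇒n1

All matches (sorted): [[4,2],[8,3],[9,1],[9,3],[13,0],[19,2],[25,2],[28,3],[29,1],[29,3],[31,3]]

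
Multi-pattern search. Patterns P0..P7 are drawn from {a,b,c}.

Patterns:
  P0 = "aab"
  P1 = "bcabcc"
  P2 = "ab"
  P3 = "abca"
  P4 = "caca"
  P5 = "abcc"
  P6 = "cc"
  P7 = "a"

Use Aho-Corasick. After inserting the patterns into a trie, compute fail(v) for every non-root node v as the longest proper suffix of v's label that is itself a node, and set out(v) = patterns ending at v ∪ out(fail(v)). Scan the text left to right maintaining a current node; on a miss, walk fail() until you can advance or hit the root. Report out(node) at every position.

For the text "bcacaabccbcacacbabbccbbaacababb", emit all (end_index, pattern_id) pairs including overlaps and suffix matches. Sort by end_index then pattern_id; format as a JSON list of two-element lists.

Build automaton:
Trie (insert patterns):
  0='ε' goto a→1 b→4 c→13
  1='a' goto a→2 b→10  ←P7
  2='aa' goto b→3
  3='aab' goto ·  ←P0
  4='b' goto c→5
  5='bc' goto a→6
  6='bca' goto b→7
  7='bcab' goto c→8
  8='bcabc' goto c→9
  9='bcabcc' goto ·  ←P1
  10='ab' goto c→11  ←P2
  11='abc' goto a→12 c→17
  12='abca' goto ·  ←P3
  13='c' goto a→14 c→18
  14='ca' goto c→15
  15='cac' goto a→16
  16='caca' goto ·  ←P4
  17='abcc' goto ·  ←P5
  18='cc' goto ·  ←P6

Failure links (BFS by depth):
  n1('a'): parent n0 fail=0; on 'a' 0 → fail=0;  out {7}∪∅={7}
  n4('b'): parent n0 fail=0; on 'b' 0 → fail=0;  out ∅∪∅=∅
  n13('c'): parent n0 fail=0; on 'c' 0 → fail=0;  out ∅∪∅=∅
  n2('aa'): parent n1 fail=0; on 'a' 0 → fail=1;  out ∅∪{7}={7}
  n5('bc'): parent n4 fail=0; on 'c' 0 → fail=13;  out ∅∪∅=∅
  n10('ab'): parent n1 fail=0; on 'b' 0 → fail=4;  out {2}∪∅={2}
  n14('ca'): parent n13 fail=0; on 'a' 0 → fail=1;  out ∅∪{7}={7}
  n18('cc'): parent n13 fail=0; on 'c' 0 → fail=13;  out {6}∪∅={6}
  n3('aab'): parent n2 fail=1; on 'b' 1 → fail=10;  out {0}∪{2}={0,2}
  n6('bca'): parent n5 fail=13; on 'a' 13 → fail=14;  out ∅∪{7}={7}
  n11('abc'): parent n10 fail=4; on 'c' 4 → fail=5;  out ∅∪∅=∅
  n15('cac'): parent n14 fail=1; on 'c' 1→0 → fail=13;  out ∅∪∅=∅
  n7('bcab'): parent n6 fail=14; on 'b' 14→1 → fail=10;  out ∅∪{2}={2}
  n12('abca'): parent n11 fail=5; on 'a' 5 → fail=6;  out {3}∪{7}={3,7}
  n16('caca'): parent n15 fail=13; on 'a' 13 → fail=14;  out {4}∪{7}={4,7}
  n17('abcc'): parent n11 fail=5; on 'c' 5→13 → fail=18;  out {5}∪{6}={5,6}
  n8('bcabc'): parent n7 fail=10; on 'c' 10 → fail=11;  out ∅∪∅=∅
  n9('bcabcc'): parent n8 fail=11; on 'c' 11 → fail=17;  out {1}∪{5,6}={1,5,6}

Scan:
pos 0 'b': at 4
pos 1 'c': at 5
pos 2 'a': at 6  ** P7@[2:2]
pos 3 'c': at 15 ·f
pos 4 'a': at 16  ** P4@[1:4],P7@[4:4]
pos 5 'a': at 2 ·f  ** P7@[5:5]
pos 6 'b': at 3  ** P0@[4:6],P2@[5:6]
pos 7 'c': at 11 ·f
pos 8 'c': at 17  ** P5@[5:8],P6@[7:8]
pos 9 'b': at 4 ·f
pos 10 'c': at 5
pos 11 'a': at 6  ** P7@[11:11]
pos 12 'c': at 15 ·f
pos 13 'a': at 16  ** P4@[10:13],P7@[13:13]
pos 14 'c': at 15 ·f
pos 15 'b': at 4 ·f
pos 16 'a': at 1 ·f  ** P7@[16:16]
pos 17 'b': at 10  ** P2@[16:17]
pos 18 'b': at 4 ·f
pos 19 'c': at 5
pos 20 'c': at 18 ·f  ** P6@[19:20]
pos 21 'b': at 4 ·f
pos 22 'b': at 4 ·f
pos 23 'a': at 1 ·f  ** P7@[23:23]
pos 24 'a': at 2  ** P7@[24:24]
pos 25 'c': at 13 ·f
pos 26 'a': at 14  ** P7@[26:26]
pos 27 'b': at 10 ·f  ** P2@[26:27]
pos 28 'a': at 1 ·f  ** P7@[28:28]
pos 29 'b': at 10  ** P2@[28:29]
pos 30 'b': at 4 ·f

Result: [[2,7],[4,4],[4,7],[5,7],[6,0],[6,2],[8,5],[8,6],[11,7],[13,4],[13,7],[16,7],[17,2],[20,6],[23,7],[24,7],[26,7],[27,2],[28,7],[29,2]]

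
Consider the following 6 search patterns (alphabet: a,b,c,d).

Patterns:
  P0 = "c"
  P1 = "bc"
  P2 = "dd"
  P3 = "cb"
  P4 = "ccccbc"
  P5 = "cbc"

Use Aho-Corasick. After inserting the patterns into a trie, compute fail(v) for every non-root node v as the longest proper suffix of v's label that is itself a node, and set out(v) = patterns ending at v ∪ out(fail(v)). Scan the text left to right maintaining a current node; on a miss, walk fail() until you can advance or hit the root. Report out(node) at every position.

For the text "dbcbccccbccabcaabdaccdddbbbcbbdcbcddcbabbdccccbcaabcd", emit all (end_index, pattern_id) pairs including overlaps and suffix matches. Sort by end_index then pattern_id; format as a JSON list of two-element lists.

Construct AC machine:
Trie (insert patterns):
  0='ε' goto b→2 c→1 d→4
  1='c' goto b→6 c→7  ←P0
  2='b' goto c→3
  3='bc' goto ·  ←P1
  4='d' goto d→5
  5='dd' goto ·  ←P2
  6='cb' goto c→12  ←P3
  7='cc' goto c→8
  8='ccc' goto c→9
  9='cccc' goto b→10
  10='ccccb' goto c→11
  11='ccccbc' goto ·  ←P4
  12='cbc' goto ·  ←P5

Failure links (BFS by depth):
  n1('c'): parent n0 fail=0; on 'c' 0 → fail=0;  out {0}∪∅={0}
  n2('b'): parent n0 fail=0; on 'b' 0 → fail=0;  out ∅∪∅=∅
  n4('d'): parent n0 fail=0; on 'd' 0 → fail=0;  out ∅∪∅=∅
  n3('bc'): parent n2 fail=0; on 'c' 0 → fail=1;  out {1}∪{0}={0,1}
  n5('dd'): parent n4 fail=0; on 'd' 0 → fail=4;  out {2}∪∅={2}
  n6('cb'): parent n1 fail=0; on 'b' 0 → fail=2;  out {3}∪∅={3}
  n7('cc'): parent n1 fail=0; on 'c' 0 → fail=1;  out ∅∪{0}={0}
  n8('ccc'): parent n7 fail=1; on 'c' 1 → fail=7;  out ∅∪{0}={0}
  n12('cbc'): parent n6 fail=2; on 'c' 2 → fail=3;  out {5}∪{0,1}={0,1,5}
  n9('cccc'): parent n8 fail=7; on 'c' 7 → fail=8;  out ∅∪{0}={0}
  n10('ccccb'): parent n9 fail=8; on 'b' 8→7→1 → fail=6;  out ∅∪{3}={3}
  n11('ccccbc'): parent n10 fail=6; on 'c' 6 → fail=12;  out {4}∪{0,1,5}={0,1,4,5}

Scan:
i=0 'd': node 0→4
i=1 'b': node 4→2 ·f
i=2 'c': node 2→3  ** P0@[2:2],P1@[1:2]
i=3 'b': node 3→6 ·f  ** P3@[2:3]
i=4 'c': node 6→12  ** P0@[4:4],P1@[3:4],P5@[2:4]
i=5 'c': node 12→7 ·f  ** P0@[5:5]
i=6 'c': node 7→8  ** P0@[6:6]
i=7 'c': node 8→9  ** P0@[7:7]
i=8 'b': node 9→10  ** P3@[7:8]
i=9 'c': node 10→11  ** P0@[9:9],P1@[8:9],P4@[4:9],P5@[7:9]
i=10 'c': node 11→7 ·f  ** P0@[10:10]
i=11 'a': node 7→0 ·f
i=12 'b': node 0→2
i=13 'c': node 2→3  ** P0@[13:13],P1@[12:13]
i=14 'a': node 3→0 ·f
i=15 'a': node 0→0
i=16 'b': node 0→2
i=17 'd': node 2→4 ·f
i=18 'a': node 4→0 ·f
i=19 'c': node 0→1  ** P0@[19:19]
i=20 'c': node 1→7  ** P0@[20:20]
i=21 'd': node 7→4 ·f
i=22 'd': node 4→5  ** P2@[21:22]
i=23 'd': node 5→5 ·f  ** P2@[22:23]
i=24 'b': node 5→2 ·f
i=25 'b': node 2→2 ·f
i=26 'b': node 2→2 ·f
i=27 'c': node 2→3  ** P0@[27:27],P1@[26:27]
i=28 'b': node 3→6 ·f  ** P3@[27:28]
i=29 'b': node 6→2 ·f
i=30 'd': node 2→4 ·f
i=31 'c': node 4→1 ·f  ** P0@[31:31]
i=32 'b': node 1→6  ** P3@[31:32]
i=33 'c': node 6→12  ** P0@[33:33],P1@[32:33],P5@[31:33]
i=34 'd': node 12→4 ·f
i=35 'd': node 4→5  ** P2@[34:35]
i=36 'c': node 5→1 ·f  ** P0@[36:36]
i=37 'b': node 1→6  ** P3@[36:37]
i=38 'a': node 6→0 ·f
i=39 'b': node 0→2
i=40 'b': node 2→2 ·f
i=41 'd': node 2→4 ·f
i=42 'c': node 4→1 ·f  ** P0@[42:42]
i=43 'c': node 1→7  ** P0@[43:43]
i=44 'c': node 7→8  ** P0@[44:44]
i=45 'c': node 8→9  ** P0@[45:45]
i=46 'b': node 9→10  ** P3@[45:46]
i=47 'c': node 10→11  ** P0@[47:47],P1@[46:47],P4@[42:47],P5@[45:47]
i=48 'a': node 11→0 ·f
i=49 'a': node 0→0
i=50 'b': node 0→2
i=51 'c': node 2→3  ** P0@[51:51],P1@[50:51]
i=52 'd': node 3→4 ·f

Result: [[2,0],[2,1],[3,3],[4,0],[4,1],[4,5],[5,0],[6,0],[7,0],[8,3],[9,0],[9,1],[9,4],[9,5],[10,0],[13,0],[13,1],[19,0],[20,0],[22,2],[23,2],[27,0],[27,1],[28,3],[31,0],[32,3],[33,0],[33,1],[33,5],[35,2],[36,0],[37,3],[42,0],[43,0],[44,0],[45,0],[46,3],[47,0],[47,1],[47,4],[47,5],[51,0],[51,1]]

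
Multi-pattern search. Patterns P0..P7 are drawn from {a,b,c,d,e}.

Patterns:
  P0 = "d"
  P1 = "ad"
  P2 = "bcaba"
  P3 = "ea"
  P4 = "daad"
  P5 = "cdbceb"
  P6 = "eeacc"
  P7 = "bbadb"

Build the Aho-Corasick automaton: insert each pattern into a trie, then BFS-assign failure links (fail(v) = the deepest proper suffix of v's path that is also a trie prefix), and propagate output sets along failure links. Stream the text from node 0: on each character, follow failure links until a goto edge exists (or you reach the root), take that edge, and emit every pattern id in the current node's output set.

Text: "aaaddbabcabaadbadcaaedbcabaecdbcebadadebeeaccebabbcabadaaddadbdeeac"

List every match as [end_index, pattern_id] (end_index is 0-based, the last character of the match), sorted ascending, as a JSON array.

Construct AC machine:
Trie nodes:
  0='ε' goto a→2 b→4 c→14 d→1 e→9
  1='d' goto a→11  [P0 ends]
  2='a' goto d→3
  3='ad' goto ·  [P1 ends]
  4='b' goto b→24 c→5
  5='bc' goto a→6
  6='bca' goto b→7
  7='bcab' goto a→8
  8='bcaba' goto ·  [P2 ends]
  9='e' goto a→10 e→20
  10='ea' goto ·  [P3 ends]
  11='da' goto a→12
  12='daa' goto d→13
  13='daad' goto ·  [P4 ends]
  14='c' goto d→15
  15='cd' goto b→16
  16='cdb' goto c→17
  17='cdbc' goto e→18
  18='cdbce' goto b→19
  19='cdbceb' goto ·  [P5 ends]
  20='ee' goto a→21
  21='eea' goto c→22
  22='eeac' goto c→23
  23='eeacc' goto ·  [P6 ends]
  24='bb' goto a→25
  25='bba' goto d→26
  26='bbad' goto b→27
  27='bbadb' goto ·  [P7 ends]

BFS fail/out derivation:
  fail(1) 'd': from fail(0)=0 chase 'd': 0 ⇒ 0;  out={0}∪out(0)={0}
  fail(2) 'a': from fail(0)=0 chase 'a': 0 ⇒ 0;  out=∅∪out(0)=∅
  fail(4) 'b': from fail(0)=0 chase 'b': 0 ⇒ 0;  out=∅∪out(0)=∅
  fail(9) 'e': from fail(0)=0 chase 'e': 0 ⇒ 0;  out=∅∪out(0)=∅
  fail(14) 'c': from fail(0)=0 chase 'c': 0 ⇒ 0;  out=∅∪out(0)=∅
  fail(3) 'ad': from fail(2)=0 chase 'd': 0 ⇒ 1;  out={1}∪out(1)={0,1}
  fail(5) 'bc': from fail(4)=0 chase 'c': 0 ⇒ 14;  out=∅∪out(14)=∅
  fail(10) 'ea': from fail(9)=0 chase 'a': 0 ⇒ 2;  out={3}∪out(2)={3}
  fail(11) 'da': from fail(1)=0 chase 'a': 0 ⇒ 2;  out=∅∪out(2)=∅
  fail(15) 'cd': from fail(14)=0 chase 'd': 0 ⇒ 1;  out=∅∪out(1)={0}
  fail(20) 'ee': from fail(9)=0 chase 'e': 0 ⇒ 9;  out=∅∪out(9)=∅
  fail(24) 'bb': from fail(4)=0 chase 'b': 0 ⇒ 4;  out=∅∪out(4)=∅
  fail(6) 'bca': from fail(5)=14 chase 'a': 14→0 ⇒ 2;  out=∅∪out(2)=∅
  fail(12) 'daa': from fail(11)=2 chase 'a': 2→0 ⇒ 2;  out=∅∪out(2)=∅
  fail(16) 'cdb': from fail(15)=1 chase 'b': 1→0 ⇒ 4;  out=∅∪out(4)=∅
  fail(21) 'eea': from fail(20)=9 chase 'a': 9 ⇒ 10;  out=∅∪out(10)={3}
  fail(25) 'bba': from fail(24)=4 chase 'a': 4→0 ⇒ 2;  out=∅∪out(2)=∅
  fail(7) 'bcab': from fail(6)=2 chase 'b': 2→0 ⇒ 4;  out=∅∪out(4)=∅
  fail(13) 'daad': from fail(12)=2 chase 'd': 2 ⇒ 3;  out={4}∪out(3)={0,1,4}
  fail(17) 'cdbc': from fail(16)=4 chase 'c': 4 ⇒ 5;  out=∅∪out(5)=∅
  fail(22) 'eeac': from fail(21)=10 chase 'c': 10→2→0 ⇒ 14;  out=∅∪out(14)=∅
  fail(26) 'bbad': from fail(25)=2 chase 'd': 2 ⇒ 3;  out=∅∪out(3)={0,1}
  fail(8) 'bcaba': from fail(7)=4 chase 'a': 4→0 ⇒ 2;  out={2}∪out(2)={2}
  fail(18) 'cdbce': from fail(17)=5 chase 'e': 5→14→0 ⇒ 9;  out=∅∪out(9)=∅
  fail(23) 'eeacc': from fail(22)=14 chase 'c': 14→0 ⇒ 14;  out={6}∪out(14)={6}
  fail(27) 'bbadb': from fail(26)=3 chase 'b': 3→1→0 ⇒ 4;  out={7}∪out(4)={7}
  fail(19) 'cdbceb': from fail(18)=9 chase 'b': 9→0 ⇒ 4;  out={5}∪out(4)={5}

Text stream:
pos 0 'a': at 2
pos 1 'a': at 2 ·f
pos 2 'a': at 2 ·f
pos 3 'd': at 3  → match P0@[3:3],P1@[2:3]
pos 4 'd': at 1 ·f  → match P0@[4:4]
pos 5 'b': at 4 ·f
pos 6 'a': at 2 ·f
pos 7 'b': at 4 ·f
pos 8 'c': at 5
pos 9 'a': at 6
pos 10 'b': at 7
pos 11 'a': at 8  → match P2@[7:11]
pos 12 'a': at 2 ·f
pos 13 'd': at 3  → match P0@[13:13],P1@[12:13]
pos 14 'b': at 4 ·f
pos 15 'a': at 2 ·f
pos 16 'd': at 3  → match P0@[16:16],P1@[15:16]
pos 17 'c': at 14 ·f
pos 18 'a': at 2 ·f
pos 19 'a': at 2 ·f
pos 20 'e': at 9 ·f
pos 21 'd': at 1 ·f  → match P0@[21:21]
pos 22 'b': at 4 ·f
pos 23 'c': at 5
pos 24 'a': at 6
pos 25 'b': at 7
pos 26 'a': at 8  → match P2@[22:26]
pos 27 'e': at 9 ·f
pos 28 'c': at 14 ·f
pos 29 'd': at 15  → match P0@[29:29]
pos 30 'b': at 16
pos 31 'c': at 17
pos 32 'e': at 18
pos 33 'b': at 19  → match P5@[28:33]
pos 34 'a': at 2 ·f
pos 35 'd': at 3  → match P0@[35:35],P1@[34:35]
pos 36 'a': at 11 ·f
pos 37 'd': at 3 ·f  → match P0@[37:37],P1@[36:37]
pos 38 'e': at 9 ·f
pos 39 'b': at 4 ·f
pos 40 'e': at 9 ·f
pos 41 'e': at 20
pos 42 'a': at 21  → match P3@[41:42]
pos 43 'c': at 22
pos 44 'c': at 23  → match P6@[40:44]
pos 45 'e': at 9 ·f
pos 46 'b': at 4 ·f
pos 47 'a': at 2 ·f
pos 48 'b': at 4 ·f
pos 49 'b': at 24
pos 50 'c': at 5 ·f
pos 51 'a': at 6
pos 52 'b': at 7
pos 53 'a': at 8  → match P2@[49:53]
pos 54 'd': at 3 ·f  → match P0@[54:54],P1@[53:54]
pos 55 'a': at 11 ·f
pos 56 'a': at 12
pos 57 'd': at 13  → match P0@[57:57],P1@[56:57],P4@[54:57]
pos 58 'd': at 1 ·f  → match P0@[58:58]
pos 59 'a': at 11
pos 60 'd': at 3 ·f  → match P0@[60:60],P1@[59:60]
pos 61 'b': at 4 ·f
pos 62 'd': at 1 ·f  → match P0@[62:62]
pos 63 'e': at 9 ·f
pos 64 'e': at 20
pos 65 'a': at 21  → match P3@[64:65]
pos 66 'c': at 22

Matches: [[3,0],[3,1],[4,0],[11,2],[13,0],[13,1],[16,0],[16,1],[21,0],[26,2],[29,0],[33,5],[35,0],[35,1],[37,0],[37,1],[42,3],[44,6],[53,2],[54,0],[54,1],[57,0],[57,1],[57,4],[58,0],[60,0],[60,1],[62,0],[65,3]]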